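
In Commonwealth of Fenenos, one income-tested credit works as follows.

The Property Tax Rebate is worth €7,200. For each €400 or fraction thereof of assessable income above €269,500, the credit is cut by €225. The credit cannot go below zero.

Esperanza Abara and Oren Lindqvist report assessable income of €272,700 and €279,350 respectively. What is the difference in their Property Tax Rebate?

Esperanza (€272,700): Property Tax Rebate: income exceeds €269,500 by €3,200, which is 8 full-or-partial €400 increments; reduction = 8 × €225 = €1,800, leaving €5,400.
Oren (€279,350): Property Tax Rebate: income exceeds €269,500 by €9,850, which is 25 full-or-partial €400 increments; reduction = 25 × €225 = €5,625, leaving €1,575.
Difference: |€5,400 − €1,575| = €3,825.

€3,825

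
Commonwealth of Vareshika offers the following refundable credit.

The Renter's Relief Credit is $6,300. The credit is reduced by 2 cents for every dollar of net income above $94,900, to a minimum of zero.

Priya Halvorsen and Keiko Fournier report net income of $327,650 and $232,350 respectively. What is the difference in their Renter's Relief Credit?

Priya ($327,650): Renter's Relief Credit: 2% of the $232,750 excess over $94,900 is $4,655; credit = $6,300 − $4,655 = $1,645.
Keiko ($232,350): Renter's Relief Credit: 2% of the $137,450 excess over $94,900 is $2,749; credit = $6,300 − $2,749 = $3,551.
Difference: |$1,645 − $3,551| = $1,906.

$1,906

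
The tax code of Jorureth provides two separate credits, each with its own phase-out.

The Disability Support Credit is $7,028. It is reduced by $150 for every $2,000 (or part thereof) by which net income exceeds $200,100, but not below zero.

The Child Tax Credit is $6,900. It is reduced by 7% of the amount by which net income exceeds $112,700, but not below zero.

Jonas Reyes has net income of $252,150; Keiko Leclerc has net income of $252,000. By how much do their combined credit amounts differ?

Jonas ($252,150): Disability Support Credit: income exceeds $200,100 by $52,050, which is 27 full-or-partial $2,000 increments; reduction = 27 × $150 = $4,050, leaving $2,978. Child Tax Credit: 7% of the $139,450 excess over $112,700 is $9,761.50 ≥ base, so the credit is $0. total $2,978 + $0 = $2,978
Keiko ($252,000): Disability Support Credit: income exceeds $200,100 by $51,900, which is 26 full-or-partial $2,000 increments; reduction = 26 × $150 = $3,900, leaving $3,128. Child Tax Credit: 7% of the $139,300 excess over $112,700 is $9,751 ≥ base, so the credit is $0. total $3,128 + $0 = $3,128
Difference: |$2,978 − $3,128| = $150.

$150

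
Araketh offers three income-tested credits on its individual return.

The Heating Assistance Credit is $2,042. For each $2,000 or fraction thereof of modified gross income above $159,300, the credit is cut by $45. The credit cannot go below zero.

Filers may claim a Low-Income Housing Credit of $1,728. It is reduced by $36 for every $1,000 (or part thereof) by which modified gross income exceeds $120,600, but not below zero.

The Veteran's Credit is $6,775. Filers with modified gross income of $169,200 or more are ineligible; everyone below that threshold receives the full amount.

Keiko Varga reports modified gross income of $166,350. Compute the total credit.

Heating Assistance Credit: income exceeds $159,300 by $7,050, which is 4 full-or-partial $2,000 increments; reduction = 4 × $45 = $180, leaving $1,862.
Low-Income Housing Credit: income exceeds $120,600 by $45,750, which is 46 full-or-partial $1,000 increments; reduction = 46 × $36 = $1,656, leaving $72.
Veteran's Credit: $166,350 is below the $169,200 cutoff, so the full $6,775 applies.
Total: $1,862 + $72 + $6,775 = $8,709.

$8,709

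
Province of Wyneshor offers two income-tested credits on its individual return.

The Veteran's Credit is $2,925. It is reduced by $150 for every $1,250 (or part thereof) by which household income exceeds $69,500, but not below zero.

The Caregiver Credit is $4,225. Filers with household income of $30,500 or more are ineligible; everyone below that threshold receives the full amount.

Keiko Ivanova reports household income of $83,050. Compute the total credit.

Veteran's Credit: income exceeds $69,500 by $13,550, which is 11 full-or-partial $1,250 increments; reduction = 11 × $150 = $1,650, leaving $1,275.
Caregiver Credit: $83,050 meets or exceeds the $30,500 cutoff, so the credit is $0.
Total: $1,275 + $0 = $1,275.

$1,275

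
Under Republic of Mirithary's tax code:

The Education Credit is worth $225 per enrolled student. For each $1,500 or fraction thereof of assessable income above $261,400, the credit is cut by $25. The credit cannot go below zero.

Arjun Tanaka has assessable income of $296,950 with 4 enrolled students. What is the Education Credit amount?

Education Credit: base = 4 × $225 = $900. income exceeds $261,400 by $35,550, which is 24 full-or-partial $1,500 increments; reduction = 24 × $25 = $600, leaving $300.

$300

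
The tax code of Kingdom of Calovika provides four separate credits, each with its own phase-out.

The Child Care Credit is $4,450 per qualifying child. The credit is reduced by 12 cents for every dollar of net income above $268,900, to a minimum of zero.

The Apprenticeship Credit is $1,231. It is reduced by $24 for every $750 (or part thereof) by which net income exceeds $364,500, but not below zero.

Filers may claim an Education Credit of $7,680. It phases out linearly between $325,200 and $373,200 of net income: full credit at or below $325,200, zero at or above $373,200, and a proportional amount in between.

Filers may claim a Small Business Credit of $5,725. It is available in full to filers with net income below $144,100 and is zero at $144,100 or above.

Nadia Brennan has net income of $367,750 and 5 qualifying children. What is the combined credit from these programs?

Child Care Credit: base = 5 × $4,450 = $22,250. 12% of the $98,850 excess over $268,900 is $11,862; credit = $22,250 − $11,862 = $10,388.
Apprenticeship Credit: income exceeds $364,500 by $3,250, which is 5 full-or-partial $750 increments; reduction = 5 × $24 = $120, leaving $1,111.
Education Credit: $367,750 is $42,550 into a $48,000 phase-out range, leaving 5,450/48,000 of the credit: $7,680 × 5,450/48,000 = $872.
Small Business Credit: $367,750 meets or exceeds the $144,100 cutoff, so the credit is $0.
Total: $10,388 + $1,111 + $872 + $0 = $12,371.

$12,371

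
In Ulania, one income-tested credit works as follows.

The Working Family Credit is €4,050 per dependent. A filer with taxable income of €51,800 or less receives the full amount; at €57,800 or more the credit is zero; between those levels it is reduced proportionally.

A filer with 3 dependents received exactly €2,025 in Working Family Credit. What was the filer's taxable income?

Full credit = 3 × €4,050 = €12,150.
€2,025 is 2,025/12,150 of the full €12,150, so 10,125/12,150 of the €6,000 range has been used: income = €51,800 + €6,000 × 10,125/12,150 = €56,800.

€56,800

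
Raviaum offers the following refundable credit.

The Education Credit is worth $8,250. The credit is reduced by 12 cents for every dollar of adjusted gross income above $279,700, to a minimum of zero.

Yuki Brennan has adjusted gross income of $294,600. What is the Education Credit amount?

Education Credit: 12% of the $14,900 excess over $279,700 is $1,788; credit = $8,250 − $1,788 = $6,462.

$6,462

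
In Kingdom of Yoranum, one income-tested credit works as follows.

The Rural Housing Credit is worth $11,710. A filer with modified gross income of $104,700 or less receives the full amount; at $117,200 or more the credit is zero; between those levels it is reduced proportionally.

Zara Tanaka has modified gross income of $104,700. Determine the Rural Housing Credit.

Rural Housing Credit: $104,700 is at or below the $104,700 threshold, so the full $11,710 applies.

$11,710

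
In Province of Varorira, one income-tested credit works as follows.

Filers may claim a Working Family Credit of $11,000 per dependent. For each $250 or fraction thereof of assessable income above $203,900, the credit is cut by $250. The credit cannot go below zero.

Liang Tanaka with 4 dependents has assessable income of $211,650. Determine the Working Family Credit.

Working Family Credit: base = 4 × $11,000 = $44,000. income exceeds $203,900 by $7,750, which is 31 full-or-partial $250 increments; reduction = 31 × $250 = $7,750, leaving $36,250.

$36,250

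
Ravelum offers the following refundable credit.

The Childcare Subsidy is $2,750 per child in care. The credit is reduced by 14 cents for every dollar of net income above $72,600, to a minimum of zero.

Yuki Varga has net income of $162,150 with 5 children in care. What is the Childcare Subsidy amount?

$1,213

Childcare Subsidy: base = 5 × $2,750 = $13,750. 14% of the $89,550 excess over $72,600 is $12,537; credit = $13,750 − $12,537 = $1,213.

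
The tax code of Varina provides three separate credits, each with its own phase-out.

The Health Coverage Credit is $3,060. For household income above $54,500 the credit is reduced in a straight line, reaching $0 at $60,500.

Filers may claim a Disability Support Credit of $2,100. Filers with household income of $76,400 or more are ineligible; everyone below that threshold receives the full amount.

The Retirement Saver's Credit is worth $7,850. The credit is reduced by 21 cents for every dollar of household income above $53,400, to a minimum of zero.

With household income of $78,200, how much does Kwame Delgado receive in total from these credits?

$2,642

Health Coverage Credit: $78,200 is at or above $60,500, so the credit is $0.
Disability Support Credit: $78,200 meets or exceeds the $76,400 cutoff, so the credit is $0.
Retirement Saver's Credit: 21% of the $24,800 excess over $53,400 is $5,208; credit = $7,850 − $5,208 = $2,642.
Total: $0 + $0 + $2,642 = $2,642.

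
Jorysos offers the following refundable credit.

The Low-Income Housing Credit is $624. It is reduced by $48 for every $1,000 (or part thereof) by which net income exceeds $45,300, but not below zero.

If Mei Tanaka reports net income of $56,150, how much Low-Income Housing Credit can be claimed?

$96

Low-Income Housing Credit: income exceeds $45,300 by $10,850, which is 11 full-or-partial $1,000 increments; reduction = 11 × $48 = $528, leaving $96.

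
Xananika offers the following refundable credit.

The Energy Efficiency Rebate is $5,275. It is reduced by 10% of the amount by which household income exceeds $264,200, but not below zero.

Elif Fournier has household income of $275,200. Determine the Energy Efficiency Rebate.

$4,175

Energy Efficiency Rebate: 10% of the $11,000 excess over $264,200 is $1,100; credit = $5,275 − $1,100 = $4,175.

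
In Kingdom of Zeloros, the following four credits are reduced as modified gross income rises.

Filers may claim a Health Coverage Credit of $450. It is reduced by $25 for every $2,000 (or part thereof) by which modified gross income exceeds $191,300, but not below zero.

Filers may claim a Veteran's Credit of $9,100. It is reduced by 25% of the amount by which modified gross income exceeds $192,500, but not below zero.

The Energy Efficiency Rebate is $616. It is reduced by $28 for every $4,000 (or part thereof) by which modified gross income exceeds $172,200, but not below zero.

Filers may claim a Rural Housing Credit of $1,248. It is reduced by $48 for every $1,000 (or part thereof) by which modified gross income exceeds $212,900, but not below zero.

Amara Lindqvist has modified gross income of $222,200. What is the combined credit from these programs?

$2,745

Health Coverage Credit: income exceeds $191,300 by $30,900, which is 16 full-or-partial $2,000 increments; reduction = 16 × $25 = $400, leaving $50.
Veteran's Credit: 25% of the $29,700 excess over $192,500 is $7,425; credit = $9,100 − $7,425 = $1,675.
Energy Efficiency Rebate: income exceeds $172,200 by $50,000, which is 13 full-or-partial $4,000 increments; reduction = 13 × $28 = $364, leaving $252.
Rural Housing Credit: income exceeds $212,900 by $9,300, which is 10 full-or-partial $1,000 increments; reduction = 10 × $48 = $480, leaving $768.
Total: $50 + $1,675 + $252 + $768 = $2,745.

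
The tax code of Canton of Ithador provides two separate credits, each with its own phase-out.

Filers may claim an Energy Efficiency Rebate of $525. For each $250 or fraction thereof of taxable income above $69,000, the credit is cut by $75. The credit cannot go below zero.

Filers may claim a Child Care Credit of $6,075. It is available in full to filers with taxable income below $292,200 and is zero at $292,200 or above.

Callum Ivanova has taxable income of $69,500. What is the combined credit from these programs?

Energy Efficiency Rebate: income exceeds $69,000 by $500, which is 2 full-or-partial $250 increments; reduction = 2 × $75 = $150, leaving $375.
Child Care Credit: $69,500 is below the $292,200 cutoff, so the full $6,075 applies.
Total: $375 + $6,075 = $6,450.

$6,450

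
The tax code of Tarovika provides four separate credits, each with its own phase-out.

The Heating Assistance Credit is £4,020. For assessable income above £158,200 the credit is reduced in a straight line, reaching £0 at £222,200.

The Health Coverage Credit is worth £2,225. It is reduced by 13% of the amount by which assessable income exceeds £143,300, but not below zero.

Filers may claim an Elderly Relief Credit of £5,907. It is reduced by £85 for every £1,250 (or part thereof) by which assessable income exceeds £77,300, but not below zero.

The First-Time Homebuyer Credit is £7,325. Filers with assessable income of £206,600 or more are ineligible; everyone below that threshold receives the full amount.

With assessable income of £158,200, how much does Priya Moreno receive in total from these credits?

£12,015

Heating Assistance Credit: £158,200 is at or below the £158,200 threshold, so the full £4,020 applies.
Health Coverage Credit: 13% of the £14,900 excess over £143,300 is £1,937; credit = £2,225 − £1,937 = £288.
Elderly Relief Credit: income exceeds £77,300 by £80,900, which is 65 full-or-partial £1,250 increments; reduction = 65 × £85 = £5,525, leaving £382.
First-Time Homebuyer Credit: £158,200 is below the £206,600 cutoff, so the full £7,325 applies.
Total: £4,020 + £288 + £382 + £7,325 = £12,015.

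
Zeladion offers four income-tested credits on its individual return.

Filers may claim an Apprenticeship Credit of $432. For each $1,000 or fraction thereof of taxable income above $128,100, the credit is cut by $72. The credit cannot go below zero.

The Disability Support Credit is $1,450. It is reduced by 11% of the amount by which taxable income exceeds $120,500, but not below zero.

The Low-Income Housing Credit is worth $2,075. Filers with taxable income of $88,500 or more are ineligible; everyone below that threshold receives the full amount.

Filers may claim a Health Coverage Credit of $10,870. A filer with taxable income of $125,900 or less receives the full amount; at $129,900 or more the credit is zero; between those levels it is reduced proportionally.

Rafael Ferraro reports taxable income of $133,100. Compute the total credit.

Apprenticeship Credit: income exceeds $128,100 by $5,000, which is 5 full-or-partial $1,000 increments; reduction = 5 × $72 = $360, leaving $72.
Disability Support Credit: 11% of the $12,600 excess over $120,500 is $1,386; credit = $1,450 − $1,386 = $64.
Low-Income Housing Credit: $133,100 meets or exceeds the $88,500 cutoff, so the credit is $0.
Health Coverage Credit: $133,100 is at or above $129,900, so the credit is $0.
Total: $72 + $64 + $0 + $0 = $136.

$136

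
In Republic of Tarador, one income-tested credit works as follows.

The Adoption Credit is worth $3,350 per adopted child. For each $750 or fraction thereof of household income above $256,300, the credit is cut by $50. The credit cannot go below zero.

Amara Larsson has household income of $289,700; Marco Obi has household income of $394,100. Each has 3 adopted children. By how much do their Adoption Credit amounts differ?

Amara ($289,700): Adoption Credit: base = 3 × $3,350 = $10,050. income exceeds $256,300 by $33,400, which is 45 full-or-partial $750 increments; reduction = 45 × $50 = $2,250, leaving $7,800.
Marco ($394,100): Adoption Credit: base = 3 × $3,350 = $10,050. income exceeds $256,300 by $137,800, which is 184 full-or-partial $750 increments; reduction = 184 × $50 = $9,200, leaving $850.
Difference: |$7,800 − $850| = $6,950.

$6,950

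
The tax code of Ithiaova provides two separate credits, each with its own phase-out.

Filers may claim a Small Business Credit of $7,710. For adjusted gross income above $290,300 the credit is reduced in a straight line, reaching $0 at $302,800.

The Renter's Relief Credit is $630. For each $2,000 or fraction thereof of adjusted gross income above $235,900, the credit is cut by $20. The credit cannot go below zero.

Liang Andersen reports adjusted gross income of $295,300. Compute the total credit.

$4,656

Small Business Credit: $295,300 is $5,000 into a $12,500 phase-out range, leaving 7,500/12,500 of the credit: $7,710 × 7,500/12,500 = $4,626.
Renter's Relief Credit: income exceeds $235,900 by $59,400, which is 30 full-or-partial $2,000 increments; reduction = 30 × $20 = $600, leaving $30.
Total: $4,626 + $30 = $4,656.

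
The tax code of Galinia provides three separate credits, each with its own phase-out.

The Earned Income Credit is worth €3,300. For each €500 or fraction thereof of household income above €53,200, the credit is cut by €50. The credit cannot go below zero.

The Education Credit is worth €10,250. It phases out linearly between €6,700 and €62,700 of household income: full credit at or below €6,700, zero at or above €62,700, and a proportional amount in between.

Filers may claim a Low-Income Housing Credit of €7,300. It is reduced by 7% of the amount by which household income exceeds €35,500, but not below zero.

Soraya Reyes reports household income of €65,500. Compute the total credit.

€7,250

Earned Income Credit: income exceeds €53,200 by €12,300, which is 25 full-or-partial €500 increments; reduction = 25 × €50 = €1,250, leaving €2,050.
Education Credit: €65,500 is at or above €62,700, so the credit is €0.
Low-Income Housing Credit: 7% of the €30,000 excess over €35,500 is €2,100; credit = €7,300 − €2,100 = €5,200.
Total: €2,050 + €0 + €5,200 = €7,250.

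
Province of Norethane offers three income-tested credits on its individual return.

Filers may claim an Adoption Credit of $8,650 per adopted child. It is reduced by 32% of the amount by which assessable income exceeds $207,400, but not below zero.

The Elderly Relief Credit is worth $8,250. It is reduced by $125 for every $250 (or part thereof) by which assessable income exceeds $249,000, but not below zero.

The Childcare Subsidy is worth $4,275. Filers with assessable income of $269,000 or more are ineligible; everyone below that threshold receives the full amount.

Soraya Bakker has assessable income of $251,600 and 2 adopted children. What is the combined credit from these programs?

Adoption Credit: base = 2 × $8,650 = $17,300. 32% of the $44,200 excess over $207,400 is $14,144; credit = $17,300 − $14,144 = $3,156.
Elderly Relief Credit: income exceeds $249,000 by $2,600, which is 11 full-or-partial $250 increments; reduction = 11 × $125 = $1,375, leaving $6,875.
Childcare Subsidy: $251,600 is below the $269,000 cutoff, so the full $4,275 applies.
Total: $3,156 + $6,875 + $4,275 = $14,306.

$14,306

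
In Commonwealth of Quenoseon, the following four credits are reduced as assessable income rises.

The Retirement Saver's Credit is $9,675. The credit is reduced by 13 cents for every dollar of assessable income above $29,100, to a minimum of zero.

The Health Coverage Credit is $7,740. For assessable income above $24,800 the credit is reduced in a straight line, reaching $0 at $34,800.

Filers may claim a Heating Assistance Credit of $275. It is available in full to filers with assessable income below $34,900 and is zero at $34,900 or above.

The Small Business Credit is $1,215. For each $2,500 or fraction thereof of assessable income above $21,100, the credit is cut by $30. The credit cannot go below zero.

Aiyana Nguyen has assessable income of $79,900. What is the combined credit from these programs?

$3,566

Retirement Saver's Credit: 13% of the $50,800 excess over $29,100 is $6,604; credit = $9,675 − $6,604 = $3,071.
Health Coverage Credit: $79,900 is at or above $34,800, so the credit is $0.
Heating Assistance Credit: $79,900 meets or exceeds the $34,900 cutoff, so the credit is $0.
Small Business Credit: income exceeds $21,100 by $58,800, which is 24 full-or-partial $2,500 increments; reduction = 24 × $30 = $720, leaving $495.
Total: $3,071 + $0 + $0 + $495 = $3,566.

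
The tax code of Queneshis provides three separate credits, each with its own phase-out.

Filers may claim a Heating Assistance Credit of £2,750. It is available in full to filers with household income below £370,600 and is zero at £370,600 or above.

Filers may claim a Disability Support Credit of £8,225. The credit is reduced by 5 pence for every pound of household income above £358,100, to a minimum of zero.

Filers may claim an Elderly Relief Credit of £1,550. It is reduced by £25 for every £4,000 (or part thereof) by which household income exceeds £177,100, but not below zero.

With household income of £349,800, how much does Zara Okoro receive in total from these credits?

£11,425

Heating Assistance Credit: £349,800 is below the £370,600 cutoff, so the full £2,750 applies.
Disability Support Credit: £349,800 is at or below the £358,100 threshold, so the full £8,225 applies.
Elderly Relief Credit: income exceeds £177,100 by £172,700, which is 44 full-or-partial £4,000 increments; reduction = 44 × £25 = £1,100, leaving £450.
Total: £2,750 + £8,225 + £450 = £11,425.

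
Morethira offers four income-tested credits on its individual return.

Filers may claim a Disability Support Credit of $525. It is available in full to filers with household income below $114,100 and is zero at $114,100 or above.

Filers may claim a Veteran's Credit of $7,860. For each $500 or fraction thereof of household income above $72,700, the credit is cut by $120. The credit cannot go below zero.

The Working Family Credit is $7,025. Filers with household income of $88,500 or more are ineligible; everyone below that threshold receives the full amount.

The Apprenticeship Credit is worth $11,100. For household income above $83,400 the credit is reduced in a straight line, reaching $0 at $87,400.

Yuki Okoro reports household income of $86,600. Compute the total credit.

Disability Support Credit: $86,600 is below the $114,100 cutoff, so the full $525 applies.
Veteran's Credit: income exceeds $72,700 by $13,900, which is 28 full-or-partial $500 increments; reduction = 28 × $120 = $3,360, leaving $4,500.
Working Family Credit: $86,600 is below the $88,500 cutoff, so the full $7,025 applies.
Apprenticeship Credit: $86,600 is $3,200 into a $4,000 phase-out range, leaving 800/4,000 of the credit: $11,100 × 800/4,000 = $2,220.
Total: $525 + $4,500 + $7,025 + $2,220 = $14,270.

$14,270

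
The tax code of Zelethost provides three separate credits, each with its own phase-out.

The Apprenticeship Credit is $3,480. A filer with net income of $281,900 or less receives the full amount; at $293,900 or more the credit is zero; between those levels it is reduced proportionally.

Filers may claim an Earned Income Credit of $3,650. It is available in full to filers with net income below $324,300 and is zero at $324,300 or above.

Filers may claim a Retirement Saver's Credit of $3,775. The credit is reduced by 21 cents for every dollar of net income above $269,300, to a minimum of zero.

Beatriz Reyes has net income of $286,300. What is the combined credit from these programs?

Apprenticeship Credit: $286,300 is $4,400 into a $12,000 phase-out range, leaving 7,600/12,000 of the credit: $3,480 × 7,600/12,000 = $2,204.
Earned Income Credit: $286,300 is below the $324,300 cutoff, so the full $3,650 applies.
Retirement Saver's Credit: 21% of the $17,000 excess over $269,300 is $3,570; credit = $3,775 − $3,570 = $205.
Total: $2,204 + $3,650 + $205 = $6,059.

$6,059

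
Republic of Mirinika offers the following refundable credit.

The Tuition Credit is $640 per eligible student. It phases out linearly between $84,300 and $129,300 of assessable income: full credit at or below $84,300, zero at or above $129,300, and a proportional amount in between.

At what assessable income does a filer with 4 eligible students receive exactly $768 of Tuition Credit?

$115,800

Full credit = 4 × $640 = $2,560.
$768 is 768/2,560 of the full $2,560, so 1,792/2,560 of the $45,000 range has been used: income = $84,300 + $45,000 × 1,792/2,560 = $115,800.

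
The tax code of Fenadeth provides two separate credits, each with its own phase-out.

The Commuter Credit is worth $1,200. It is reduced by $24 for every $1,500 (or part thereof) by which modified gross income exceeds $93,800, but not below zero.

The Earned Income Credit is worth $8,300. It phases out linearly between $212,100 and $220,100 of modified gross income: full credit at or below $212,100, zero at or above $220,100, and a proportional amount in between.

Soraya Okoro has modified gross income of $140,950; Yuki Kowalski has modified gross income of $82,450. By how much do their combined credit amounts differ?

$768

Soraya ($140,950): Commuter Credit: income exceeds $93,800 by $47,150, which is 32 full-or-partial $1,500 increments; reduction = 32 × $24 = $768, leaving $432. Earned Income Credit: $140,950 is at or below the $212,100 threshold, so the full $8,300 applies. total $432 + $8,300 = $8,732
Yuki ($82,450): Commuter Credit: $82,450 is at or below the $93,800 threshold, so the full $1,200 applies. Earned Income Credit: $82,450 is at or below the $212,100 threshold, so the full $8,300 applies. total $1,200 + $8,300 = $9,500
Difference: |$8,732 − $9,500| = $768.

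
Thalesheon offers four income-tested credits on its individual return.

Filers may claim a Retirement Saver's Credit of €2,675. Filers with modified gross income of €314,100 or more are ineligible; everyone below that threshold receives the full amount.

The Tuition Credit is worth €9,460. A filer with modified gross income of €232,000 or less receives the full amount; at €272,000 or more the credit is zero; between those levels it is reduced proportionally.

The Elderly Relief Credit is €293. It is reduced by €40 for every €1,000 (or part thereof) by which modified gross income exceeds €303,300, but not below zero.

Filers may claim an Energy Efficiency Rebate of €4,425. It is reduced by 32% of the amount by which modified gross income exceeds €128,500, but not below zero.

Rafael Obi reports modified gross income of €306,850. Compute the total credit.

€2,808

Retirement Saver's Credit: €306,850 is below the €314,100 cutoff, so the full €2,675 applies.
Tuition Credit: €306,850 is at or above €272,000, so the credit is €0.
Elderly Relief Credit: income exceeds €303,300 by €3,550, which is 4 full-or-partial €1,000 increments; reduction = 4 × €40 = €160, leaving €133.
Energy Efficiency Rebate: 32% of the €178,350 excess over €128,500 is €57,072 ≥ base, so the credit is €0.
Total: €2,675 + €0 + €133 + €0 = €2,808.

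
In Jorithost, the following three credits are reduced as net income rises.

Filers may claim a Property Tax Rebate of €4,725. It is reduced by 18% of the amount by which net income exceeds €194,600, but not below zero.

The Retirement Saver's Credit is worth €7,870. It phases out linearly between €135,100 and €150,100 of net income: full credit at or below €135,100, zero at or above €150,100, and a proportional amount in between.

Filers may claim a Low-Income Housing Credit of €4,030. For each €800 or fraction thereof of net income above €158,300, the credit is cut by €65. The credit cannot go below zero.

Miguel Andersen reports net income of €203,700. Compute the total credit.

€3,412

Property Tax Rebate: 18% of the €9,100 excess over €194,600 is €1,638; credit = €4,725 − €1,638 = €3,087.
Retirement Saver's Credit: €203,700 is at or above €150,100, so the credit is €0.
Low-Income Housing Credit: income exceeds €158,300 by €45,400, which is 57 full-or-partial €800 increments; reduction = 57 × €65 = €3,705, leaving €325.
Total: €3,087 + €0 + €325 = €3,412.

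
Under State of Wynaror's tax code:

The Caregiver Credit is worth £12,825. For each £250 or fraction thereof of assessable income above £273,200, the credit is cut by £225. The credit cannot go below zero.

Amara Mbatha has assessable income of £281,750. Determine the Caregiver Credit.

£4,950

Caregiver Credit: income exceeds £273,200 by £8,550, which is 35 full-or-partial £250 increments; reduction = 35 × £225 = £7,875, leaving £4,950.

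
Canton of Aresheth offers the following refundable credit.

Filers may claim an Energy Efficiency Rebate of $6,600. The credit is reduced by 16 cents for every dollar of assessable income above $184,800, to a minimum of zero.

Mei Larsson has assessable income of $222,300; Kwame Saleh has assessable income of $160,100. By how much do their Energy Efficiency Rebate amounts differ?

$6,000

Mei ($222,300): Energy Efficiency Rebate: 16% of the $37,500 excess over $184,800 is $6,000; credit = $6,600 − $6,000 = $600.
Kwame ($160,100): Energy Efficiency Rebate: $160,100 is at or below the $184,800 threshold, so the full $6,600 applies.
Difference: |$600 − $6,600| = $6,000.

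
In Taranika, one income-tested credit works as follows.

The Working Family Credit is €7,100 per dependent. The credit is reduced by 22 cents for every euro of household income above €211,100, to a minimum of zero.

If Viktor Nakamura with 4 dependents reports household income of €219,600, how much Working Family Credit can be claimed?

€26,530

Working Family Credit: base = 4 × €7,100 = €28,400. 22% of the €8,500 excess over €211,100 is €1,870; credit = €28,400 − €1,870 = €26,530.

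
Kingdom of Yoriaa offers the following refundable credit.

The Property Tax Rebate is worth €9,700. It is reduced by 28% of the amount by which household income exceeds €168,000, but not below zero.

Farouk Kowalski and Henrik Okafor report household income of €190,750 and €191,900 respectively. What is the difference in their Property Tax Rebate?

Farouk (€190,750): Property Tax Rebate: 28% of the €22,750 excess over €168,000 is €6,370; credit = €9,700 − €6,370 = €3,330.
Henrik (€191,900): Property Tax Rebate: 28% of the €23,900 excess over €168,000 is €6,692; credit = €9,700 − €6,692 = €3,008.
Difference: |€3,330 − €3,008| = €322.

€322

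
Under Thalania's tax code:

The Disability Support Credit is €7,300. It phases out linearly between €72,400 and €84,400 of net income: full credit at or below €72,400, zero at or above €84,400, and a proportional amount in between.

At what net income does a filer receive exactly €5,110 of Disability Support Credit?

€5,110 is 5,110/7,300 of the full €7,300, so 2,190/7,300 of the €12,000 range has been used: income = €72,400 + €12,000 × 2,190/7,300 = €76,000.

€76,000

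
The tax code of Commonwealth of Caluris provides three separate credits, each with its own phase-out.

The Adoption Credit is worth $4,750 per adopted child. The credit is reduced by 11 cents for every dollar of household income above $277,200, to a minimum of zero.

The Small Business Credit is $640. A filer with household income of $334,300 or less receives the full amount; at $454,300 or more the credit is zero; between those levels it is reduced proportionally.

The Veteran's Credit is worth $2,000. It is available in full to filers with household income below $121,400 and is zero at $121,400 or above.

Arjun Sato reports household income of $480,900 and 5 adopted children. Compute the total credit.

$1,343

Adoption Credit: base = 5 × $4,750 = $23,750. 11% of the $203,700 excess over $277,200 is $22,407; credit = $23,750 − $22,407 = $1,343.
Small Business Credit: $480,900 is at or above $454,300, so the credit is $0.
Veteran's Credit: $480,900 meets or exceeds the $121,400 cutoff, so the credit is $0.
Total: $1,343 + $0 + $0 = $1,343.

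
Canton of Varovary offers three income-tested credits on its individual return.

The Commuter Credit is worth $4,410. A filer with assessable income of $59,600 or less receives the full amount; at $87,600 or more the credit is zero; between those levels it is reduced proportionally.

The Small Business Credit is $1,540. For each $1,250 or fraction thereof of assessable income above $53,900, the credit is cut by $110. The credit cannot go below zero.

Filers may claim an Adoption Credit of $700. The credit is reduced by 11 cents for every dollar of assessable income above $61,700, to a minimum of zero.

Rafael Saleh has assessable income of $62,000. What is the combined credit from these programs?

Commuter Credit: $62,000 is $2,400 into a $28,000 phase-out range, leaving 25,600/28,000 of the credit: $4,410 × 25,600/28,000 = $4,032.
Small Business Credit: income exceeds $53,900 by $8,100, which is 7 full-or-partial $1,250 increments; reduction = 7 × $110 = $770, leaving $770.
Adoption Credit: 11% of the $300 excess over $61,700 is $33; credit = $700 − $33 = $667.
Total: $4,032 + $770 + $667 = $5,469.

$5,469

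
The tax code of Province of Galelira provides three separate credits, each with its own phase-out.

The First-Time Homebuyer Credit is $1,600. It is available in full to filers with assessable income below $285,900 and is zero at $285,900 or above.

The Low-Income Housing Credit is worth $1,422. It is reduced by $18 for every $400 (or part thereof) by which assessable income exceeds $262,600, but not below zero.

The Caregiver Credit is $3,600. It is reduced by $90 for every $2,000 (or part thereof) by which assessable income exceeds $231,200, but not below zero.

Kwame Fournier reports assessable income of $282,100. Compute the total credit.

$3,400

First-Time Homebuyer Credit: $282,100 is below the $285,900 cutoff, so the full $1,600 applies.
Low-Income Housing Credit: income exceeds $262,600 by $19,500, which is 49 full-or-partial $400 increments; reduction = 49 × $18 = $882, leaving $540.
Caregiver Credit: income exceeds $231,200 by $50,900, which is 26 full-or-partial $2,000 increments; reduction = 26 × $90 = $2,340, leaving $1,260.
Total: $1,600 + $540 + $1,260 = $3,400.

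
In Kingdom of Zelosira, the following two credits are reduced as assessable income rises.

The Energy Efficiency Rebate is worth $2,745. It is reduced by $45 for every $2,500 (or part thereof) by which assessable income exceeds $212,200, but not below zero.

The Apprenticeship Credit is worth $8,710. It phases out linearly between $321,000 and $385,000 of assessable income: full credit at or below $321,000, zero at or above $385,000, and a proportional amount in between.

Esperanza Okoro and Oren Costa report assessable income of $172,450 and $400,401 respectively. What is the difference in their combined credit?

Esperanza ($172,450): Energy Efficiency Rebate: $172,450 is at or below the $212,200 threshold, so the full $2,745 applies. Apprenticeship Credit: $172,450 is at or below the $321,000 threshold, so the full $8,710 applies. total $2,745 + $8,710 = $11,455
Oren ($400,401): Energy Efficiency Rebate: income exceeds $212,200 by $188,201 → 76 increments × $45 = $3,420 ≥ base, so the credit is $0. Apprenticeship Credit: $400,401 is at or above $385,000, so the credit is $0. total $0 + $0 = $0
Difference: |$11,455 − $0| = $11,455.

$11,455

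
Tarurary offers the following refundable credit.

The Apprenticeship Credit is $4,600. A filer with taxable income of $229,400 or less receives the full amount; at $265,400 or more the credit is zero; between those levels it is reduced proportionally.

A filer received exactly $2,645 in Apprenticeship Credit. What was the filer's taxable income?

$244,700

$2,645 is 2,645/4,600 of the full $4,600, so 1,955/4,600 of the $36,000 range has been used: income = $229,400 + $36,000 × 1,955/4,600 = $244,700.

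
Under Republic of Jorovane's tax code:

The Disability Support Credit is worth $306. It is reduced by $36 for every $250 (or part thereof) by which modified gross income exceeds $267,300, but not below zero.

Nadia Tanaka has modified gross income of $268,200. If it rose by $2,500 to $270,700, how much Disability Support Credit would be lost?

At $268,200 — income exceeds $267,300 by $900, which is 4 full-or-partial $250 increments; reduction = 4 × $36 = $144, leaving $162.
At $270,700 — income exceeds $267,300 by $3,400 → 14 increments × $36 = $504 ≥ base, so the credit is $0.
Lost: $162 − $0 = $162.

$162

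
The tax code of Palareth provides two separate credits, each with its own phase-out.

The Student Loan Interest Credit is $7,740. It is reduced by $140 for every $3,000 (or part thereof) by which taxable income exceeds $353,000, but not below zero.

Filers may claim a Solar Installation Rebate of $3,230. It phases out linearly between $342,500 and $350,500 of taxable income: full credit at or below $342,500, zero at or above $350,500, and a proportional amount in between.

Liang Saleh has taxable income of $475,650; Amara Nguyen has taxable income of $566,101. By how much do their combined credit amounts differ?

$2,000

Liang ($475,650): Student Loan Interest Credit: income exceeds $353,000 by $122,650, which is 41 full-or-partial $3,000 increments; reduction = 41 × $140 = $5,740, leaving $2,000. Solar Installation Rebate: $475,650 is at or above $350,500, so the credit is $0. total $2,000 + $0 = $2,000
Amara ($566,101): Student Loan Interest Credit: income exceeds $353,000 by $213,101 → 72 increments × $140 = $10,080 ≥ base, so the credit is $0. Solar Installation Rebate: $566,101 is at or above $350,500, so the credit is $0. total $0 + $0 = $0
Difference: |$2,000 − $0| = $2,000.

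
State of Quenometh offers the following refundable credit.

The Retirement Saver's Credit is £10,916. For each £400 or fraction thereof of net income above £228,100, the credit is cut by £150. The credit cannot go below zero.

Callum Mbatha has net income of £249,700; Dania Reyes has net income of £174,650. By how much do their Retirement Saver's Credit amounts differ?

Callum (£249,700): Retirement Saver's Credit: income exceeds £228,100 by £21,600, which is 54 full-or-partial £400 increments; reduction = 54 × £150 = £8,100, leaving £2,816.
Dania (£174,650): Retirement Saver's Credit: £174,650 is at or below the £228,100 threshold, so the full £10,916 applies.
Difference: |£2,816 − £10,916| = £8,100.

£8,100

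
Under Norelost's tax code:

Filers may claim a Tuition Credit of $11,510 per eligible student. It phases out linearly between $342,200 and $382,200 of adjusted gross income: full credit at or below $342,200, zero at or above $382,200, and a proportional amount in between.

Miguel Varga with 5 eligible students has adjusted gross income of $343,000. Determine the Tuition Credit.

$56,399

Tuition Credit: base = 5 × $11,510 = $57,550. $343,000 is $800 into a $40,000 phase-out range, leaving 39,200/40,000 of the credit: $57,550 × 39,200/40,000 = $56,399.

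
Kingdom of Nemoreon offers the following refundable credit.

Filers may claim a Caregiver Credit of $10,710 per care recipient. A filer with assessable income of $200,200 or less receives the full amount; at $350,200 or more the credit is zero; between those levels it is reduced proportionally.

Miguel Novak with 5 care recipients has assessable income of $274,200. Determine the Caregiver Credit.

Caregiver Credit: base = 5 × $10,710 = $53,550. $274,200 is $74,000 into a $150,000 phase-out range, leaving 76,000/150,000 of the credit: $53,550 × 76,000/150,000 = $27,132.

$27,132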